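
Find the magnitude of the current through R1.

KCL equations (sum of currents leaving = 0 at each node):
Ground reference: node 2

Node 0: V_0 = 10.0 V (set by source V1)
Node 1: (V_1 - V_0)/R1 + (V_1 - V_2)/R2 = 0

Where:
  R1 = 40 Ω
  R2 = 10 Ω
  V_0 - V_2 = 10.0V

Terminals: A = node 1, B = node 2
Nodal analysis, taking node 2 as the 0 V reference.
Source V1 fixes V_0 = 10 V.
KCL at each unknown node (sum of currents leaving = 0; resistances in Ω):
  Node 1: (V_1 - 10)/40 + (V_1 - 0)/10 = 0
Collecting terms: 0.125 × V_1 = 0.25  =>  V_1 = 2 V
I_R1 = (V_0 - V_1)/R1 = (10 - 2)/40 = 0.2 A
|I_R1| = 0.2 A

Final answer: |I_R1| = 0.2 A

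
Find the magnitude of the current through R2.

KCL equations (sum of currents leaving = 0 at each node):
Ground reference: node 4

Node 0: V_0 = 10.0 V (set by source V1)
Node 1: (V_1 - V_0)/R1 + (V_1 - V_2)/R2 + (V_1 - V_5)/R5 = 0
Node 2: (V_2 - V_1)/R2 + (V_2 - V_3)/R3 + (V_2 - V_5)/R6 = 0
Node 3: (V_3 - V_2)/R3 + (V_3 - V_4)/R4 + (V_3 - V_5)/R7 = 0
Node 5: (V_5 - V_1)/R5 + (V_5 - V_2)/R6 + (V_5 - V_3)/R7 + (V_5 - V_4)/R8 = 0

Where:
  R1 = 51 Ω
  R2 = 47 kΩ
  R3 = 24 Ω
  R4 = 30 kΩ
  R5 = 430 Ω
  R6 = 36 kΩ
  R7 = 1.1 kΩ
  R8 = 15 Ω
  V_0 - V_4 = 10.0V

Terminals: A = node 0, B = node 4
Nodal analysis, taking node 4 as the 0 V reference.
Source V1 fixes V_0 = 10 V.
KCL at each unknown node (sum of currents leaving = 0; resistances in Ω):
  Node 1: (V_1 - 10)/51 + (V_1 - V_2)/47000 + (V_1 - V_5)/430 = 0
  Node 2: (V_2 - V_1)/47000 + (V_2 - V_3)/24 + (V_2 - V_5)/36000 = 0
  Node 3: (V_3 - V_2)/24 + (V_3 - 0)/30000 + (V_3 - V_5)/1100 = 0
  Node 5: (V_5 - V_1)/430 + (V_5 - V_2)/36000 + (V_5 - V_3)/1100 + (V_5 - 0)/15 = 0
Collecting terms (coefficients in siemens):
  0.02195·V_1 - 0.00002128·V_2 - 0.002326·V_5 = 0.1961
  0.04172·V_2 - 0.00002128·V_1 - 0.04167·V_3 - 0.00002778·V_5 = 0
  0.04261·V_3 - 0.04167·V_2 - 0.0009091·V_5 = 0
  0.06993·V_5 - 0.002326·V_1 - 0.00002778·V_2 - 0.0009091·V_3 = 0
Solving these 4 simultaneous equations (Gaussian elimination) gives:
  V_1 = 8.964 V, V_2 = 0.4841 V, V_3 = 0.4799 V, V_5 = 0.3045 V
I_R2 = (V_1 - V_2)/R2 = (8.964 - 0.4841)/47000 = 0.0001804 A
|I_R2| = 0.0001804 A

Final answer: |I_R2| = 0.0001804 A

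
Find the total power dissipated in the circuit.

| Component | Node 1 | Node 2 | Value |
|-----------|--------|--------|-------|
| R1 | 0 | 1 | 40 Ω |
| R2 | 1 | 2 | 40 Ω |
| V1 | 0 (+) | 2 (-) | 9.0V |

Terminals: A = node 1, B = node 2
Nodal analysis, taking node 2 as the 0 V reference.
Source V1 fixes V_0 = 9 V.
KCL at each unknown node (sum of currents leaving = 0; resistances in Ω):
  Node 1: (V_1 - 9)/40 + (V_1 - 0)/40 = 0
Collecting terms: 0.05 × V_1 = 0.225  =>  V_1 = 4.5 V
Power in each resistor, P = (ΔV)²/R:
  P_R1 = (9 - 4.5)²/40 = 0.5062 W
  P_R2 = (4.5 - 0)²/40 = 0.5062 W
P_total = P_R1 + P_R2 = 1.012 W

Final answer: 1.012 W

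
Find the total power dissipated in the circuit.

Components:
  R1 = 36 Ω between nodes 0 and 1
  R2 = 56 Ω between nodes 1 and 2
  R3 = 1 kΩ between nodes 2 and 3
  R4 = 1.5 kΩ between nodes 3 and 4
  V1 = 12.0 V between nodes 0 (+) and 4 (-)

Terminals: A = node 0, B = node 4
Nodal analysis, taking node 4 as the 0 V reference.
Source V1 fixes V_0 = 12 V.
KCL at each unknown node (sum of currents leaving = 0; resistances in Ω):
  Node 1: (V_1 - 12)/36 + (V_1 - V_2)/56 = 0
  Node 2: (V_2 - V_1)/56 + (V_2 - V_3)/1000 = 0
  Node 3: (V_3 - V_2)/1000 + (V_3 - 0)/1500 = 0
Collecting terms (coefficients in siemens):
  0.04563·V_1 - 0.01786·V_2 = 0.3333
  0.01886·V_2 - 0.01786·V_1 - 0.001·V_3 = 0
  0.001667·V_3 - 0.001·V_2 = 0
Solving these 3 simultaneous equations (Gaussian elimination) gives:
  V_1 = 11.83 V, V_2 = 11.57 V, V_3 = 6.944 V
Power in each resistor, P = (ΔV)²/R:
  P_R1 = (12 - 11.83)²/36 = 0.0007716 W
  P_R2 = (11.83 - 11.57)²/56 = 0.0012 W
  P_R3 = (11.57 - 6.944)²/1000 = 0.02143 W
  P_R4 = (6.944 - 0)²/1500 = 0.03215 W
P_total = P_R1 + P_R2 + P_R3 + P_R4 = 0.05556 W

Final answer: 0.05556 W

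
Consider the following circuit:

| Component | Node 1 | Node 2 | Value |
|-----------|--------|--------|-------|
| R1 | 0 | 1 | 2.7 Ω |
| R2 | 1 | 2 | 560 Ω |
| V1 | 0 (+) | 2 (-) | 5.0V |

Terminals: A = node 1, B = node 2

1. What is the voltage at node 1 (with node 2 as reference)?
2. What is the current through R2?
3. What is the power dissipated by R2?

Nodal analysis, taking node 2 as the 0 V reference.
Source V1 fixes V_0 = 5 V.
KCL at each unknown node (sum of currents leaving = 0; resistances in Ω):
  Node 1: (V_1 - 5)/2.7 + (V_1 - 0)/560 = 0
Collecting terms: 0.3722 × V_1 = 1.852  =>  V_1 = 4.976 V
Part 1:
  Read off the nodal solution: V_1 = 4.976 V
Part 2:
  I_R2 = (V_1 - V_2)/R2 = (4.976 - 0)/560 = 0.008886 A
  Magnitude: I_R2 = 0.008886 A
Part 3:
  I_R2 = (V_1 - V_2)/R2 = (4.976 - 0)/560 = 0.008886 A
  P_R2 = I_R2² × R2 = (0.008886)² × 560 = 0.04422 W

Final answers:
1. V_1 = 4.976 V
2. I_R2 = 0.008886 A
3. P_R2 = 0.04422 W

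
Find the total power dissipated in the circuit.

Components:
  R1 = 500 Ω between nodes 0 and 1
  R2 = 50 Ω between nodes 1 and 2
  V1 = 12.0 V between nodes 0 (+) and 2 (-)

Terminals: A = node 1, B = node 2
Nodal analysis, taking node 2 as the 0 V reference.
Source V1 fixes V_0 = 12 V.
KCL at each unknown node (sum of currents leaving = 0; resistances in Ω):
  Node 1: (V_1 - 12)/500 + (V_1 - 0)/50 = 0
Collecting terms: 0.022 × V_1 = 0.024  =>  V_1 = 1.091 V
Power in each resistor, P = (ΔV)²/R:
  P_R1 = (12 - 1.091)²/500 = 0.238 W
  P_R2 = (1.091 - 0)²/50 = 0.0238 W
P_total = P_R1 + P_R2 = 0.2618 W

Final answer: 0.2618 W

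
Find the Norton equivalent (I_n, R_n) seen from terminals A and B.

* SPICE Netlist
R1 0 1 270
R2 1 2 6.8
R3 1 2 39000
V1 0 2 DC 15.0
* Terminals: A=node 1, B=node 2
Find the Thévenin equivalent first; then I_n = V_th/R_th and R_n = R_th.
Step 1 — V_th is the open-circuit voltage V_A - V_B (nothing connected across the terminals).
Nodal analysis, taking node 2 as the 0 V reference.
Source V1 fixes V_0 = 15 V.
KCL at each unknown node (sum of currents leaving = 0; resistances in Ω):
  Node 1: (V_1 - 15)/270 + (V_1 - 0)/6.8 + (V_1 - 0)/39000 = 0
Collecting terms: 0.1508 × V_1 = 0.05556  =>  V_1 = 0.3684 V
V_th = V_1 - V_2 = 0.3684 - 0 = 0.3684 V
Step 2 — R_th: zero the source — replace V1 by a short circuit (node 2 merges into node 0) — and find the resistance seen between A (node 1) and B (node 0).
Reduce the network between node 1 (A) and node 0 (B) by series/parallel combination:
  Rp1 = R1 ‖ R2 ‖ R3 (parallel, all between nodes 0 and 1) = 1/(1/270 + 1/6.8 + 1/39000) = 6.632 Ω
R_th = 6.632 Ω
I_n = V_th/R_th = 0.3684/6.632 = 0.05556 A, and R_n = R_th = 6.632 Ω

Final answer: I_n = 0.05556 A, R_n = 6.632 Ω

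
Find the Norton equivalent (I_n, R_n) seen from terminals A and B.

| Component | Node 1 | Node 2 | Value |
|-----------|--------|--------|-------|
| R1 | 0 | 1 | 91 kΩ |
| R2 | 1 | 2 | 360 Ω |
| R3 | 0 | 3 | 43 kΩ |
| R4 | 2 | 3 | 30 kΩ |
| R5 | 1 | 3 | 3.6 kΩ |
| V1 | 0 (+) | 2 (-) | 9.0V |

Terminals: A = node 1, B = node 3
Find the Thévenin equivalent first; then I_n = V_th/R_th and R_n = R_th.
Step 1 — V_th is the open-circuit voltage V_A - V_B (nothing connected across the terminals).
Nodal analysis, taking node 2 as the 0 V reference.
Source V1 fixes V_0 = 9 V.
KCL at each unknown node (sum of currents leaving = 0; resistances in Ω):
  Node 1: (V_1 - 9)/91000 + (V_1 - 0)/360 + (V_1 - V_3)/3600 = 0
  Node 3: (V_3 - 9)/43000 + (V_3 - 0)/30000 + (V_3 - V_1)/3600 = 0
Collecting terms (coefficients in siemens):
  0.003067·V_1 - 0.0002778·V_3 = 0.0000989
  0.0003344·V_3 - 0.0002778·V_1 = 0.0002093
Determinant D = (0.003067)(0.0003344) - (-0.0002778)(-0.0002778) = 0.0000009482
V_1 = [(0.0000989)(0.0003344) - (-0.0002778)(0.0002093)]/D = 0.09619 V
V_3 = [(0.003067)(0.0002093) - (0.0000989)(-0.0002778)]/D = 0.7059 V
V_th = V_1 - V_3 = 0.09619 - 0.7059 = -0.6097 V
Step 2 — R_th: zero the source — replace V1 by a short circuit (node 2 merges into node 0) — and find the resistance seen between A (node 1) and B (node 3).
Reduce the network between node 1 (A) and node 3 (B) by series/parallel combination:
  Rp1 = R1 ‖ R2 (parallel, both between nodes 0 and 1) = 1/(1/91000 + 1/360) = 358.6 Ω
  Rp2 = R3 ‖ R4 (parallel, both between nodes 0 and 3) = 1/(1/43000 + 1/30000) = 17670 Ω
  Rs1 = Rp1 + Rp2 (series, joined only at node 0) = 358.6 + 17670 = 18030 Ω
  Rp3 = R5 ‖ Rs1 (parallel, both between nodes 1 and 3) = 1/(1/3600 + 1/18030) = 3001 Ω
R_th = 3.001 kΩ
I_n = V_th/R_th = -0.6097/3001 = -0.0002032 A, and R_n = R_th = 3.001 kΩ

Final answer: I_n = -0.0002032 A, R_n = 3.001 kΩ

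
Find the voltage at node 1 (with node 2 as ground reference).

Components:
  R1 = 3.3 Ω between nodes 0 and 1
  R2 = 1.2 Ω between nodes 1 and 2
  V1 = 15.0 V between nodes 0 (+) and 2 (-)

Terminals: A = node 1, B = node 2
Nodal analysis, taking node 2 as the 0 V reference.
Source V1 fixes V_0 = 15 V.
KCL at each unknown node (sum of currents leaving = 0; resistances in Ω):
  Node 1: (V_1 - 15)/3.3 + (V_1 - 0)/1.2 = 0
Collecting terms: 1.136 × V_1 = 4.545  =>  V_1 = 4 V
The requested potential is V_1 = 4 V.

Final answer: V_1 = 4 V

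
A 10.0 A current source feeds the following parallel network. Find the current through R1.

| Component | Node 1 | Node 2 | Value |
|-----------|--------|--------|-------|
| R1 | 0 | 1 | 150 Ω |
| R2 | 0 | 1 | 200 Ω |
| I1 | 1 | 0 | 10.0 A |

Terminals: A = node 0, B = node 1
All resistors sit directly between nodes 0 and 1, so they are in parallel and share one voltage V; the full source current 10 A splits among them.
1/R_par = 1/150 + 1/200 = 0.01167 S  =>  R_par = 85.71 Ω
V = I × R_par = 10 × 85.71 = 857.1 V
I_R1 = V/R1 = 857.1/150 = 5.714 A

Final answer: 5.714 A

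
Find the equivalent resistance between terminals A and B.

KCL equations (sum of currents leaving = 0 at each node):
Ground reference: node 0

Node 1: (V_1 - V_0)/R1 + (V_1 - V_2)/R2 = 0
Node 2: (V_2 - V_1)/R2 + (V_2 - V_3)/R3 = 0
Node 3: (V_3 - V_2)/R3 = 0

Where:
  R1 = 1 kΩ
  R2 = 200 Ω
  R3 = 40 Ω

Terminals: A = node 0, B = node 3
Reduce the network between node 0 (A) and node 3 (B) by series/parallel combination:
  Rs1 = R1 + R2 (series, joined only at node 1) = 1000 + 200 = 1200 Ω
  Rs2 = R3 + Rs1 (series, joined only at node 2) = 40 + 1200 = 1240 Ω
R_eq = 1.24 kΩ

Final answer: 1.24 kΩ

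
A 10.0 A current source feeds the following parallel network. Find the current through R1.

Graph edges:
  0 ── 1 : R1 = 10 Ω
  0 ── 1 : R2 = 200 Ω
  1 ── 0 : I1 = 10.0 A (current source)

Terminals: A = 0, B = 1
All resistors sit directly between nodes 0 and 1, so they are in parallel and share one voltage V; the full source current 10 A splits among them.
1/R_par = 1/10 + 1/200 = 0.105 S  =>  R_par = 9.524 Ω
V = I × R_par = 10 × 9.524 = 95.24 V
I_R1 = V/R1 = 95.24/10 = 9.524 A

Final answer: 9.524 A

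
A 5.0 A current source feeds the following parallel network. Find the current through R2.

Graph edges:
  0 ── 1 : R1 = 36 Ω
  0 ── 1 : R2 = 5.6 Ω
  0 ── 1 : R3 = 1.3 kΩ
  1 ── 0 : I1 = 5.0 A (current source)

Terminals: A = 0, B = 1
All resistors sit directly between nodes 0 and 1, so they are in parallel and share one voltage V; the full source current 5 A splits among them.
1/R_par = 1/36 + 1/5.6 + 1/1300 = 0.2071 S  =>  R_par = 4.828 Ω
V = I × R_par = 5 × 4.828 = 24.14 V
I_R2 = V/R2 = 24.14/5.6 = 4.311 A

Final answer: 4.311 A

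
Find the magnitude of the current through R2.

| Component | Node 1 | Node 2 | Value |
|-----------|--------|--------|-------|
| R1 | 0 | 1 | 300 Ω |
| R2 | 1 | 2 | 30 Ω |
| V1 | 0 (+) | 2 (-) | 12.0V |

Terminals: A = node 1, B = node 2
Nodal analysis, taking node 2 as the 0 V reference.
Source V1 fixes V_0 = 12 V.
KCL at each unknown node (sum of currents leaving = 0; resistances in Ω):
  Node 1: (V_1 - 12)/300 + (V_1 - 0)/30 = 0
Collecting terms: 0.03667 × V_1 = 0.04  =>  V_1 = 1.091 V
I_R2 = (V_1 - V_2)/R2 = (1.091 - 0)/30 = 0.03636 A
|I_R2| = 0.03636 A

Final answer: |I_R2| = 0.03636 A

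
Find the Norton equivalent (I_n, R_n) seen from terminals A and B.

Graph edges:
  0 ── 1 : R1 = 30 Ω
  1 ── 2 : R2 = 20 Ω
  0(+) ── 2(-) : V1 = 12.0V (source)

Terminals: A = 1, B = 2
Find the Thévenin equivalent first; then I_n = V_th/R_th and R_n = R_th.
Step 1 — V_th is the open-circuit voltage V_A - V_B (nothing connected across the terminals).
Nodal analysis, taking node 2 as the 0 V reference.
Source V1 fixes V_0 = 12 V.
KCL at each unknown node (sum of currents leaving = 0; resistances in Ω):
  Node 1: (V_1 - 12)/30 + (V_1 - 0)/20 = 0
Collecting terms: 0.08333 × V_1 = 0.4  =>  V_1 = 4.8 V
V_th = V_1 - V_2 = 4.8 - 0 = 4.8 V
Step 2 — R_th: zero the source — replace V1 by a short circuit (node 2 merges into node 0) — and find the resistance seen between A (node 1) and B (node 0).
Reduce the network between node 1 (A) and node 0 (B) by series/parallel combination:
  Rp1 = R1 ‖ R2 (parallel, both between nodes 0 and 1) = 1/(1/30 + 1/20) = 12 Ω
R_th = 12 Ω
I_n = V_th/R_th = 4.8/12 = 0.4 A, and R_n = R_th = 12 Ω

Final answer: I_n = 0.4 A, R_n = 12 Ω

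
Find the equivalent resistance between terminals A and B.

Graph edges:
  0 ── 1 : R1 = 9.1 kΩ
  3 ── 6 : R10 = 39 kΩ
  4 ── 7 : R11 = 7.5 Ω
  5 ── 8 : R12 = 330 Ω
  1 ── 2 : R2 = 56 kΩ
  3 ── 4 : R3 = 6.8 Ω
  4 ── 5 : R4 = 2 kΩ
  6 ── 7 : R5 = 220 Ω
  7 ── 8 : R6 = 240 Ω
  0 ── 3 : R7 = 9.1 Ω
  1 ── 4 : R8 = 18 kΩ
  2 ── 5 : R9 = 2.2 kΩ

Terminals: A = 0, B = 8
The network is not a plain series/parallel combination. Inject a 1 A test current into terminal A (node 0) and return it from terminal B (node 8); then R_eq = V_A / (1 A).
Nodal analysis, taking node 8 as the 0 V reference.
Current source I_test pushes 1 A into node 0 and draws it out of node 8.
KCL at each unknown node (sum of currents leaving = 0; resistances in Ω):
  Node 0: (V_0 - V_1)/9100 + (V_0 - V_3)/9.1 - 1 = 0
  Node 1: (V_1 - V_0)/9100 + (V_1 - V_2)/56000 + (V_1 - V_4)/18000 = 0
  Node 2: (V_2 - V_1)/56000 + (V_2 - V_5)/2200 = 0
  Node 3: (V_3 - V_0)/9.1 + (V_3 - V_4)/6.8 + (V_3 - V_6)/39000 = 0
  Node 4: (V_4 - V_1)/18000 + (V_4 - V_3)/6.8 + (V_4 - V_5)/2000 + (V_4 - V_7)/7.5 = 0
  Node 5: (V_5 - V_2)/2200 + (V_5 - V_4)/2000 + (V_5 - 0)/330 = 0
  Node 6: (V_6 - V_3)/39000 + (V_6 - V_7)/220 = 0
  Node 7: (V_7 - V_4)/7.5 + (V_7 - V_6)/220 + (V_7 - 0)/240 = 0
Collecting terms (coefficients in siemens):
  0.11·V_0 - 0.0001099·V_1 - 0.1099·V_3 = 1
  0.0001833·V_1 - 0.0001099·V_0 - 0.00001786·V_2 - 0.00005556·V_4 = 0
  0.0004724·V_2 - 0.00001786·V_1 - 0.0004545·V_5 = 0
  0.257·V_3 - 0.1099·V_0 - 0.1471·V_4 - 0.00002564·V_6 = 0
  0.2809·V_4 - 0.00005556·V_1 - 0.1471·V_3 - 0.0005·V_5 - 0.1333·V_7 = 0
  0.003985·V_5 - 0.0004545·V_2 - 0.0005·V_4 = 0
  0.004571·V_6 - 0.00002564·V_3 - 0.004545·V_7 = 0
  0.142·V_7 - 0.1333·V_4 - 0.004545·V_6 = 0
Solving these 8 simultaneous equations (Gaussian elimination) gives:
  V_0 = 239 V, V_1 = 214.7 V, V_2 = 39.38 V, V_3 = 229.9 V
  V_4 = 223.1 V, V_5 = 32.49 V, V_6 = 216.4 V, V_7 = 216.4 V
R_eq = V_0 / 1 A = 239 Ω

Final answer: 239 Ω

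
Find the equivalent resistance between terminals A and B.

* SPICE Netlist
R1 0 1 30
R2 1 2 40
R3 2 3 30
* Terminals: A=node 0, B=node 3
Reduce the network between node 0 (A) and node 3 (B) by series/parallel combination:
  Rs1 = R1 + R2 (series, joined only at node 1) = 30 + 40 = 70 Ω
  Rs2 = R3 + Rs1 (series, joined only at node 2) = 30 + 70 = 100 Ω
R_eq = 100 Ω

Final answer: 100 Ω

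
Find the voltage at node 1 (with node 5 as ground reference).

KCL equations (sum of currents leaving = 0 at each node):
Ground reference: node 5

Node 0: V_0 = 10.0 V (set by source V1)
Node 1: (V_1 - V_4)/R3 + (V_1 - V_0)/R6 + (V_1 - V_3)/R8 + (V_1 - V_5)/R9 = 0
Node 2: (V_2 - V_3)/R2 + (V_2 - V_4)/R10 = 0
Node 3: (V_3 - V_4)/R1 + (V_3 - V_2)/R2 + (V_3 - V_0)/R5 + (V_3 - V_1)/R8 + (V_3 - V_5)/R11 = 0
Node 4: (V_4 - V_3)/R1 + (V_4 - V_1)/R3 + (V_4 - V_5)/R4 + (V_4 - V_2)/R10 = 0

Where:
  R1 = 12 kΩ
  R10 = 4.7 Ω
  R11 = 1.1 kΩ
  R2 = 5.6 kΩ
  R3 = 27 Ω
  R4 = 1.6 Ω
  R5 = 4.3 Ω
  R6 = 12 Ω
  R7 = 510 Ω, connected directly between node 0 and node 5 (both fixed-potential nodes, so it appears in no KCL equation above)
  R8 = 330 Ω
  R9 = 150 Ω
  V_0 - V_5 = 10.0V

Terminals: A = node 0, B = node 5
Nodal analysis, taking node 5 as the 0 V reference.
Source V1 fixes V_0 = 10 V.
KCL at each unknown node (sum of currents leaving = 0; resistances in Ω):
  Node 1: (V_1 - V_4)/27 + (V_1 - 10)/12 + (V_1 - V_3)/330 + (V_1 - 0)/150 = 0
  Node 2: (V_2 - V_3)/5600 + (V_2 - V_4)/4.7 = 0
  Node 3: (V_3 - V_4)/12000 + (V_3 - V_2)/5600 + (V_3 - 10)/4.3 + (V_3 - V_1)/330 + (V_3 - 0)/1100 = 0
  Node 4: (V_4 - V_3)/12000 + (V_4 - V_1)/27 + (V_4 - 0)/1.6 + (V_4 - V_2)/4.7 = 0
Collecting terms (coefficients in siemens):
  0.1301·V_1 - 0.00303·V_3 - 0.03704·V_4 = 0.8333
  0.2129·V_2 - 0.0001786·V_3 - 0.2128·V_4 = 0
  0.2368·V_3 - 0.00303·V_1 - 0.0001786·V_2 - 0.00008333·V_4 = 2.326
  0.8749·V_4 - 0.03704·V_1 - 0.2128·V_2 - 0.00008333·V_3 = 0
Solving these 4 simultaneous equations (Gaussian elimination) gives:
  V_1 = 6.746 V, V_2 = 0.3892 V, V_3 = 9.909 V, V_4 = 0.3812 V
The requested potential is V_1 = 6.746 V.

Final answer: V_1 = 6.746 V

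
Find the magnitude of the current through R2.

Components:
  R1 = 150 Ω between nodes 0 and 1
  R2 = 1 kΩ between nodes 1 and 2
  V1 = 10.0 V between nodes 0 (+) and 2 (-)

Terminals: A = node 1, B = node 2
Nodal analysis, taking node 2 as the 0 V reference.
Source V1 fixes V_0 = 10 V.
KCL at each unknown node (sum of currents leaving = 0; resistances in Ω):
  Node 1: (V_1 - 10)/150 + (V_1 - 0)/1000 = 0
Collecting terms: 0.007667 × V_1 = 0.06667  =>  V_1 = 8.696 V
I_R2 = (V_1 - V_2)/R2 = (8.696 - 0)/1000 = 0.008696 A
|I_R2| = 0.008696 A

Final answer: |I_R2| = 0.008696 A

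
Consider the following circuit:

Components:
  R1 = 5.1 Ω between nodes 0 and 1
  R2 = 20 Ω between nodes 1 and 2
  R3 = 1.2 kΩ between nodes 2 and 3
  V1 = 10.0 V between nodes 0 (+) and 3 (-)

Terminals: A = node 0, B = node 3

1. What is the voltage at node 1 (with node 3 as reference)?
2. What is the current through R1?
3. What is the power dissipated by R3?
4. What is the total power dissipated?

Nodal analysis, taking node 3 as the 0 V reference.
Source V1 fixes V_0 = 10 V.
KCL at each unknown node (sum of currents leaving = 0; resistances in Ω):
  Node 1: (V_1 - 10)/5.1 + (V_1 - V_2)/20 = 0
  Node 2: (V_2 - V_1)/20 + (V_2 - 0)/1200 = 0
Collecting terms (coefficients in siemens):
  0.2461·V_1 - 0.05·V_2 = 1.961
  0.05083·V_2 - 0.05·V_1 = 0
Determinant D = (0.2461)(0.05083) - (-0.05)(-0.05) = 0.01001
V_1 = [(1.961)(0.05083) - (-0.05)(0)]/D = 9.958 V
V_2 = [(0.2461)(0) - (1.961)(-0.05)]/D = 9.795 V
Part 1:
  Read off the nodal solution: V_1 = 9.958 V
Part 2:
  I_R1 = (V_0 - V_1)/R1 = (10 - 9.958)/5.1 = 0.008163 A
  Magnitude: I_R1 = 0.008163 A
Part 3:
  I_R3 = (V_2 - V_3)/R3 = (9.795 - 0)/1200 = 0.008163 A
  P_R3 = I_R3² × R3 = (0.008163)² × 1200 = 0.07995 W
Part 4:
  Power in each resistor, P = (ΔV)²/R:
    P_R1 = (10 - 9.958)²/5.1 = 0.0003398 W
    P_R2 = (9.958 - 9.795)²/20 = 0.001333 W
    P_R3 = (9.795 - 0)²/1200 = 0.07995 W
  P_total = P_R1 + P_R2 + P_R3 = 0.08163 W

Final answers:
1. V_1 = 9.958 V
2. I_R1 = 0.008163 A
3. P_R3 = 0.07995 W
4. P_total = 0.08163 W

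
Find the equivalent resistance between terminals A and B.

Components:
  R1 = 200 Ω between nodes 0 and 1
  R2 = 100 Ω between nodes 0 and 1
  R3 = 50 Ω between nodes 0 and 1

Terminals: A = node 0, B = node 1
Reduce the network between node 0 (A) and node 1 (B) by series/parallel combination:
  Rp1 = R1 ‖ R2 ‖ R3 (parallel, all between nodes 0 and 1) = 1/(1/200 + 1/100 + 1/50) = 28.57 Ω
R_eq = 28.57 Ω

Final answer: 28.57 Ω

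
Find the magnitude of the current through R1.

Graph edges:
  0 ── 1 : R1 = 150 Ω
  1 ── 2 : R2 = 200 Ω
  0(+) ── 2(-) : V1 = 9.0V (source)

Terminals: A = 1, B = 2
Nodal analysis, taking node 2 as the 0 V reference.
Source V1 fixes V_0 = 9 V.
KCL at each unknown node (sum of currents leaving = 0; resistances in Ω):
  Node 1: (V_1 - 9)/150 + (V_1 - 0)/200 = 0
Collecting terms: 0.01167 × V_1 = 0.06  =>  V_1 = 5.143 V
I_R1 = (V_0 - V_1)/R1 = (9 - 5.143)/150 = 0.02571 A
|I_R1| = 0.02571 A

Final answer: |I_R1| = 0.02571 A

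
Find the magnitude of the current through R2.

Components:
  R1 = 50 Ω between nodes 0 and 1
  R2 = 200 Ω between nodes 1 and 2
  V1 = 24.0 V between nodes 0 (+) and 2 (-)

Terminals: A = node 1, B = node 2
Nodal analysis, taking node 2 as the 0 V reference.
Source V1 fixes V_0 = 24 V.
KCL at each unknown node (sum of currents leaving = 0; resistances in Ω):
  Node 1: (V_1 - 24)/50 + (V_1 - 0)/200 = 0
Collecting terms: 0.025 × V_1 = 0.48  =>  V_1 = 19.2 V
I_R2 = (V_1 - V_2)/R2 = (19.2 - 0)/200 = 0.096 A
|I_R2| = 0.096 A

Final answer: |I_R2| = 0.096 A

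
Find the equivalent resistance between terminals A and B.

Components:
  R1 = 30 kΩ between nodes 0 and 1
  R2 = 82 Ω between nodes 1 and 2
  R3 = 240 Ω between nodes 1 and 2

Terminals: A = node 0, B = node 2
Reduce the network between node 0 (A) and node 2 (B) by series/parallel combination:
  Rp1 = R2 ‖ R3 (parallel, both between nodes 1 and 2) = 1/(1/82 + 1/240) = 61.12 Ω
  Rs1 = R1 + Rp1 (series, joined only at node 1) = 30000 + 61.12 = 30060 Ω
R_eq = 30.06 kΩ

Final answer: 30.06 kΩ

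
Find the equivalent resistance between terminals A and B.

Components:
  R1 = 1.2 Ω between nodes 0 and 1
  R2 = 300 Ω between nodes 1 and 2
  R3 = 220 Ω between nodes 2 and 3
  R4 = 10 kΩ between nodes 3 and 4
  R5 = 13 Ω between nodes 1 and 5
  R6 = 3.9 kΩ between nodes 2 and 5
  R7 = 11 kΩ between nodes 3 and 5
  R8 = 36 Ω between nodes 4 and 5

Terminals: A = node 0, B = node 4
The network is not a plain series/parallel combination. Inject a 1 A test current into terminal A (node 0) and return it from terminal B (node 4); then R_eq = V_A / (1 A).
Nodal analysis, taking node 4 as the 0 V reference.
Current source I_test pushes 1 A into node 0 and draws it out of node 4.
KCL at each unknown node (sum of currents leaving = 0; resistances in Ω):
  Node 0: (V_0 - V_1)/1.2 - 1 = 0
  Node 1: (V_1 - V_0)/1.2 + (V_1 - V_2)/300 + (V_1 - V_5)/13 = 0
  Node 2: (V_2 - V_1)/300 + (V_2 - V_3)/220 + (V_2 - V_5)/3900 = 0
  Node 3: (V_3 - V_2)/220 + (V_3 - 0)/10000 + (V_3 - V_5)/11000 = 0
  Node 5: (V_5 - V_1)/13 + (V_5 - V_2)/3900 + (V_5 - V_3)/11000 + (V_5 - 0)/36 = 0
Collecting terms (coefficients in siemens):
  0.8333·V_0 - 0.8333·V_1 = 1
  0.9136·V_1 - 0.8333·V_0 - 0.003333·V_2 - 0.07692·V_5 = 0
  0.008135·V_2 - 0.003333·V_1 - 0.004545·V_3 - 0.0002564·V_5 = 0
  0.004736·V_3 - 0.004545·V_2 - 0.00009091·V_5 = 0
  0.105·V_5 - 0.07692·V_1 - 0.0002564·V_2 - 0.00009091·V_3 = 0
Solving these 5 simultaneous equations (Gaussian elimination) gives:
  V_0 = 49.93 V, V_1 = 48.73 V, V_2 = 46.32 V, V_3 = 45.14 V
  V_5 = 35.84 V
R_eq = V_0 / 1 A = 49.93 Ω

Final answer: 49.93 Ω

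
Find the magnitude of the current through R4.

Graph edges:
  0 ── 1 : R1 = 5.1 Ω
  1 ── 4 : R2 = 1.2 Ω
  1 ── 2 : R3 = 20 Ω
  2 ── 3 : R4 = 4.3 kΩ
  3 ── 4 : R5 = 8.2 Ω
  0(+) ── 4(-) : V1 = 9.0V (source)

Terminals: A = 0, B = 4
Nodal analysis, taking node 4 as the 0 V reference.
Source V1 fixes V_0 = 9 V.
KCL at each unknown node (sum of currents leaving = 0; resistances in Ω):
  Node 1: (V_1 - 9)/5.1 + (V_1 - 0)/1.2 + (V_1 - V_2)/20 = 0
  Node 2: (V_2 - V_1)/20 + (V_2 - V_3)/4300 = 0
  Node 3: (V_3 - V_2)/4300 + (V_3 - 0)/8.2 = 0
Collecting terms (coefficients in siemens):
  1.079·V_1 - 0.05·V_2 = 1.765
  0.05023·V_2 - 0.05·V_1 - 0.0002326·V_3 = 0
  0.1222·V_3 - 0.0002326·V_2 = 0
Solving these 3 simultaneous equations (Gaussian elimination) gives:
  V_1 = 1.714 V, V_2 = 1.706 V, V_3 = 0.003247 V
I_R4 = (V_2 - V_3)/R4 = (1.706 - 0.003247)/4300 = 0.000396 A
|I_R4| = 0.000396 A

Final answer: |I_R4| = 0.000396 A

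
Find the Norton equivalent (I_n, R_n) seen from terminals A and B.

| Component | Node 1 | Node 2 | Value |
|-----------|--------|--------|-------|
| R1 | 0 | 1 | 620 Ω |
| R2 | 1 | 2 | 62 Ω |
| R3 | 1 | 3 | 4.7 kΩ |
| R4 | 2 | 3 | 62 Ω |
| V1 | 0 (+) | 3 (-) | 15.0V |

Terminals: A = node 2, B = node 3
Find the Thévenin equivalent first; then I_n = V_th/R_th and R_n = R_th.
Step 1 — V_th is the open-circuit voltage V_A - V_B (nothing connected across the terminals).
Nodal analysis, taking node 3 as the 0 V reference.
Source V1 fixes V_0 = 15 V.
KCL at each unknown node (sum of currents leaving = 0; resistances in Ω):
  Node 1: (V_1 - 15)/620 + (V_1 - V_2)/62 + (V_1 - 0)/4700 = 0
  Node 2: (V_2 - V_1)/62 + (V_2 - 0)/62 = 0
Collecting terms (coefficients in siemens):
  0.01795·V_1 - 0.01613·V_2 = 0.02419
  0.03226·V_2 - 0.01613·V_1 = 0
Determinant D = (0.01795)(0.03226) - (-0.01613)(-0.01613) = 0.000319
V_1 = [(0.02419)(0.03226) - (-0.01613)(0)]/D = 2.446 V
V_2 = [(0.01795)(0) - (0.02419)(-0.01613)]/D = 1.223 V
V_th = V_2 - V_3 = 1.223 - 0 = 1.223 V
Step 2 — R_th: zero the source — replace V1 by a short circuit (node 3 merges into node 0) — and find the resistance seen between A (node 2) and B (node 0).
Reduce the network between node 2 (A) and node 0 (B) by series/parallel combination:
  Rp1 = R1 ‖ R3 (parallel, both between nodes 0 and 1) = 1/(1/620 + 1/4700) = 547.7 Ω
  Rs1 = R2 + Rp1 (series, joined only at node 1) = 62 + 547.7 = 609.7 Ω
  Rp2 = R4 ‖ Rs1 (parallel, both between nodes 0 and 2) = 1/(1/62 + 1/609.7) = 56.28 Ω
R_th = 56.28 Ω
I_n = V_th/R_th = 1.223/56.28 = 0.02173 A, and R_n = R_th = 56.28 Ω

Final answer: I_n = 0.02173 A, R_n = 56.28 Ω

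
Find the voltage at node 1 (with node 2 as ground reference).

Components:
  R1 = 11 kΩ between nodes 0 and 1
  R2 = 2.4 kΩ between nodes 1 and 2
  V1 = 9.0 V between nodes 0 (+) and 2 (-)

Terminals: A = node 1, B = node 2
Nodal analysis, taking node 2 as the 0 V reference.
Source V1 fixes V_0 = 9 V.
KCL at each unknown node (sum of currents leaving = 0; resistances in Ω):
  Node 1: (V_1 - 9)/11000 + (V_1 - 0)/2400 = 0
Collecting terms: 0.0005076 × V_1 = 0.0008182  =>  V_1 = 1.612 V
The requested potential is V_1 = 1.612 V.

Final answer: V_1 = 1.612 V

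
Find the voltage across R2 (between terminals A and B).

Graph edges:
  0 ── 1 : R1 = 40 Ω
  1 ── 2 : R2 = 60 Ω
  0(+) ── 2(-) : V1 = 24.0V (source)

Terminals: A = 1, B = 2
R1 and R2 are in series across V1 (node 0 → node 1 → node 2), and the output A–B is taken across R2, so this is a voltage divider.
Series current: I = V1/(R1 + R2) = 24/(40 + 60) = 24/100 = 0.24 A
V_R2 = I × R2 = V1 × R2/(R1 + R2) = 24 × 60/100 = 14.4 V

Final answer: 14.4 V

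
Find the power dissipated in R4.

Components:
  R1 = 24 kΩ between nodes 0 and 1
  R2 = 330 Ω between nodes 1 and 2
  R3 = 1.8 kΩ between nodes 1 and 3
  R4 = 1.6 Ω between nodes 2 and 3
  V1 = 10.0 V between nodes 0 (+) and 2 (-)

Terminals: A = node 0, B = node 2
Nodal analysis, taking node 2 as the 0 V reference.
Source V1 fixes V_0 = 10 V.
KCL at each unknown node (sum of currents leaving = 0; resistances in Ω):
  Node 1: (V_1 - 10)/24000 + (V_1 - 0)/330 + (V_1 - V_3)/1800 = 0
  Node 3: (V_3 - V_1)/1800 + (V_3 - 0)/1.6 = 0
Collecting terms (coefficients in siemens):
  0.003628·V_1 - 0.0005556·V_3 = 0.0004167
  0.6256·V_3 - 0.0005556·V_1 = 0
Determinant D = (0.003628)(0.6256) - (-0.0005556)(-0.0005556) = 0.002269
V_1 = [(0.0004167)(0.6256) - (-0.0005556)(0)]/D = 0.1149 V
V_3 = [(0.003628)(0) - (0.0004167)(-0.0005556)]/D = 0.000102 V
I_R4 = (V_2 - V_3)/R4 = (0 - 0.000102)/1.6 = -0.00006376 A
P_R4 = I_R4² × R4 = (-0.00006376)² × 1.6 = 0.000000006505 W

Final answer: 6.505e-09 W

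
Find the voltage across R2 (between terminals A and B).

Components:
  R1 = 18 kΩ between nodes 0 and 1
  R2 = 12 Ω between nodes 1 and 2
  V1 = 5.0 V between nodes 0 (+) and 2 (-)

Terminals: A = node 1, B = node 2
R1 and R2 are in series across V1 (node 0 → node 1 → node 2), and the output A–B is taken across R2, so this is a voltage divider.
Series current: I = V1/(R1 + R2) = 5/(18000 + 12) = 5/18010 = 0.0002776 A
V_R2 = I × R2 = V1 × R2/(R1 + R2) = 5 × 12/18010 = 0.003331 V

Final answer: 0.003331 V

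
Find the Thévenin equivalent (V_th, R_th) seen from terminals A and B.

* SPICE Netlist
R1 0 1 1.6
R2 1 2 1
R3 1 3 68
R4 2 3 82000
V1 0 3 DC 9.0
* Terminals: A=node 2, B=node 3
Step 1 — V_th is the open-circuit voltage V_A - V_B (nothing connected across the terminals).
Nodal analysis, taking node 3 as the 0 V reference.
Source V1 fixes V_0 = 9 V.
KCL at each unknown node (sum of currents leaving = 0; resistances in Ω):
  Node 1: (V_1 - 9)/1.6 + (V_1 - V_2)/1 + (V_1 - 0)/68 = 0
  Node 2: (V_2 - V_1)/1 + (V_2 - 0)/82000 = 0
Collecting terms (coefficients in siemens):
  1.64·V_1 - 1·V_2 = 5.625
  1·V_2 - 1·V_1 = 0
Determinant D = (1.64)(1) - (-1)(-1) = 0.6397
V_1 = [(5.625)(1) - (-1)(0)]/D = 8.793 V
V_2 = [(1.64)(0) - (5.625)(-1)]/D = 8.793 V
V_th = V_2 - V_3 = 8.793 - 0 = 8.793 V
Step 2 — R_th: zero the source — replace V1 by a short circuit (node 3 merges into node 0) — and find the resistance seen between A (node 2) and B (node 0).
Reduce the network between node 2 (A) and node 0 (B) by series/parallel combination:
  Rp1 = R1 ‖ R3 (parallel, both between nodes 0 and 1) = 1/(1/1.6 + 1/68) = 1.563 Ω
  Rs1 = R2 + Rp1 (series, joined only at node 1) = 1 + 1.563 = 2.563 Ω
  Rp2 = R4 ‖ Rs1 (parallel, both between nodes 0 and 2) = 1/(1/82000 + 1/2.563) = 2.563 Ω
R_th = 2.563 Ω

Final answer: V_th = 8.793 V, R_th = 2.563 Ω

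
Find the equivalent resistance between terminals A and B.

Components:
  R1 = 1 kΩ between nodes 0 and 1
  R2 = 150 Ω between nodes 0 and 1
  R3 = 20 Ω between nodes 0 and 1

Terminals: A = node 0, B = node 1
Reduce the network between node 0 (A) and node 1 (B) by series/parallel combination:
  Rp1 = R1 ‖ R2 ‖ R3 (parallel, all between nodes 0 and 1) = 1/(1/1000 + 1/150 + 1/20) = 17.34 Ω
R_eq = 17.34 Ω

Final answer: 17.34 Ω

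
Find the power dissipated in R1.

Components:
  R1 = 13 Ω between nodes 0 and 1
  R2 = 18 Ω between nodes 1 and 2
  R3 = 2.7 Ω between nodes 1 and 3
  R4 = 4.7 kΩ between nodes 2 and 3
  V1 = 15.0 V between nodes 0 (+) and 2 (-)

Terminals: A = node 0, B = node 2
Nodal analysis, taking node 2 as the 0 V reference.
Source V1 fixes V_0 = 15 V.
KCL at each unknown node (sum of currents leaving = 0; resistances in Ω):
  Node 1: (V_1 - 15)/13 + (V_1 - 0)/18 + (V_1 - V_3)/2.7 = 0
  Node 3: (V_3 - V_1)/2.7 + (V_3 - 0)/4700 = 0
Collecting terms (coefficients in siemens):
  0.5028·V_1 - 0.3704·V_3 = 1.154
  0.3706·V_3 - 0.3704·V_1 = 0
Determinant D = (0.5028)(0.3706) - (-0.3704)(-0.3704) = 0.04917
V_1 = [(1.154)(0.3706) - (-0.3704)(0)]/D = 8.696 V
V_3 = [(0.5028)(0) - (1.154)(-0.3704)]/D = 8.691 V
I_R1 = (V_0 - V_1)/R1 = (15 - 8.696)/13 = 0.4849 A
P_R1 = I_R1² × R1 = (0.4849)² × 13 = 3.057 W

Final answer: 3.057 W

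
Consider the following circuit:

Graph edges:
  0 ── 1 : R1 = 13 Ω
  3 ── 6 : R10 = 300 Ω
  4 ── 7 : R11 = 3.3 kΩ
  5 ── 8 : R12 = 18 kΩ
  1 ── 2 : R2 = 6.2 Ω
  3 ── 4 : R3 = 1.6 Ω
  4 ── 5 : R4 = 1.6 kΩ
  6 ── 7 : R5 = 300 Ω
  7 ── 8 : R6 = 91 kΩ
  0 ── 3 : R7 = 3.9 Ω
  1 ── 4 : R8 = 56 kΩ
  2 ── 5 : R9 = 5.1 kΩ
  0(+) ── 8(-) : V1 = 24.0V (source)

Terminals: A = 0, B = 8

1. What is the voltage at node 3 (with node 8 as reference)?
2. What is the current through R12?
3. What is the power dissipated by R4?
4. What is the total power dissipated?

Nodal analysis, taking node 8 as the 0 V reference.
Source V1 fixes V_0 = 24 V.
KCL at each unknown node (sum of currents leaving = 0; resistances in Ω):
  Node 1: (V_1 - 24)/13 + (V_1 - V_2)/6.2 + (V_1 - V_4)/56000 = 0
  Node 2: (V_2 - V_1)/6.2 + (V_2 - V_5)/5100 = 0
  Node 3: (V_3 - V_4)/1.6 + (V_3 - 24)/3.9 + (V_3 - V_6)/300 = 0
  Node 4: (V_4 - V_3)/1.6 + (V_4 - V_5)/1600 + (V_4 - V_1)/56000 + (V_4 - V_7)/3300 = 0
  Node 5: (V_5 - V_4)/1600 + (V_5 - V_2)/5100 + (V_5 - 0)/18000 = 0
  Node 6: (V_6 - V_7)/300 + (V_6 - V_3)/300 = 0
  Node 7: (V_7 - V_6)/300 + (V_7 - 0)/91000 + (V_7 - V_4)/3300 = 0
Collecting terms (coefficients in siemens):
  0.2382·V_1 - 0.1613·V_2 - 0.00001786·V_4 = 1.846
  0.1615·V_2 - 0.1613·V_1 - 0.0001961·V_5 = 0
  0.8847·V_3 - 0.625·V_4 - 0.003333·V_6 = 6.154
  0.6259·V_4 - 0.00001786·V_1 - 0.625·V_3 - 0.000625·V_5 - 0.000303·V_7 = 0
  0.0008766·V_5 - 0.0001961·V_2 - 0.000625·V_4 = 0
  0.006667·V_6 - 0.003333·V_3 - 0.003333·V_7 = 0
  0.003647·V_7 - 0.000303·V_4 - 0.003333·V_6 = 0
Solving these 7 simultaneous equations (Gaussian elimination) gives:
  V_1 = 24 V, V_2 = 23.99 V, V_3 = 24 V, V_4 = 23.99 V
  V_5 = 22.47 V, V_6 = 23.93 V, V_7 = 23.86 V
Part 1:
  Read off the nodal solution: V_3 = 24 V
Part 2:
  I_R12 = (V_5 - V_8)/R12 = (22.47 - 0)/18000 = 0.001249 A
  Magnitude: I_R12 = 0.001249 A
Part 3:
  I_R4 = (V_4 - V_5)/R4 = (23.99 - 22.47)/1600 = 0.0009503 A
  P_R4 = I_R4² × R4 = (0.0009503)² × 1600 = 0.001445 W
Part 4:
  Power in each resistor, P = (ΔV)²/R:
    P_R1 = (24 - 24)²/13 = 0.000001157 W
    P_R2 = (24 - 23.99)²/6.2 = 0.0000005515 W
    P_R3 = (24 - 23.99)²/1.6 = 0.000001569 W
    P_R4 = (23.99 - 22.47)²/1600 = 0.001445 W
    P_R5 = (23.93 - 23.86)²/300 = 0.00001482 W
    P_R6 = (23.86 - 0)²/91000 = 0.006257 W
    P_R7 = (24 - 24)²/3.9 = 0.000005733 W
    P_R8 = (24 - 23.99)²/56000 = 0.0000000001059 W
    P_R9 = (23.99 - 22.47)²/5100 = 0.0004536 W
    P_R10 = (24 - 23.93)²/300 = 0.00001482 W
    P_R11 = (23.99 - 23.86)²/3300 = 0.000005263 W
    P_R12 = (22.47 - 0)²/18000 = 0.02806 W
  P_total = P_R1 + P_R2 + P_R3 + P_R4 + P_R5 + P_R6 + P_R7 + P_R8 + P_R9 + P_R10 + P_R11 + P_R12 = 0.03626 W

Final answers:
1. V_3 = 24 V
2. I_R12 = 0.001249 A
3. P_R4 = 0.001445 W
4. P_total = 0.03626 W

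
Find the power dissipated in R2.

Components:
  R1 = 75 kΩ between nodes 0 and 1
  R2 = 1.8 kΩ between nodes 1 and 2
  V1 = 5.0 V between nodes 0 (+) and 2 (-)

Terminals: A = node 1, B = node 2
Nodal analysis, taking node 2 as the 0 V reference.
Source V1 fixes V_0 = 5 V.
KCL at each unknown node (sum of currents leaving = 0; resistances in Ω):
  Node 1: (V_1 - 5)/75000 + (V_1 - 0)/1800 = 0
Collecting terms: 0.0005689 × V_1 = 0.00006667  =>  V_1 = 0.1172 V
I_R2 = (V_1 - V_2)/R2 = (0.1172 - 0)/1800 = 0.0000651 A
P_R2 = I_R2² × R2 = (0.0000651)² × 1800 = 0.000007629 W

Final answer: 7.629e-06 W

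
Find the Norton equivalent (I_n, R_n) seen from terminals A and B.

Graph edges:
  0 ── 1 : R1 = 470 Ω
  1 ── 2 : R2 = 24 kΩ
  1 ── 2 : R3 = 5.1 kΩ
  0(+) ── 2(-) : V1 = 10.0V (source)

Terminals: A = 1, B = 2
Find the Thévenin equivalent first; then I_n = V_th/R_th and R_n = R_th.
Step 1 — V_th is the open-circuit voltage V_A - V_B (nothing connected across the terminals).
Nodal analysis, taking node 2 as the 0 V reference.
Source V1 fixes V_0 = 10 V.
KCL at each unknown node (sum of currents leaving = 0; resistances in Ω):
  Node 1: (V_1 - 10)/470 + (V_1 - 0)/24000 + (V_1 - 0)/5100 = 0
Collecting terms: 0.002365 × V_1 = 0.02128  =>  V_1 = 8.995 V
V_th = V_1 - V_2 = 8.995 - 0 = 8.995 V
Step 2 — R_th: zero the source — replace V1 by a short circuit (node 2 merges into node 0) — and find the resistance seen between A (node 1) and B (node 0).
Reduce the network between node 1 (A) and node 0 (B) by series/parallel combination:
  Rp1 = R1 ‖ R2 ‖ R3 (parallel, all between nodes 0 and 1) = 1/(1/470 + 1/24000 + 1/5100) = 422.8 Ω
R_th = 422.8 Ω
I_n = V_th/R_th = 8.995/422.8 = 0.02128 A, and R_n = R_th = 422.8 Ω

Final answer: I_n = 0.02128 A, R_n = 422.8 Ω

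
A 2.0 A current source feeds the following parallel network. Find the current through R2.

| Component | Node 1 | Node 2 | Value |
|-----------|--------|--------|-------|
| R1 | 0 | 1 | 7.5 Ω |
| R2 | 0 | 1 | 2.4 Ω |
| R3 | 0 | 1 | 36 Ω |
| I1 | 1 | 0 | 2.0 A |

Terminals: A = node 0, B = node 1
All resistors sit directly between nodes 0 and 1, so they are in parallel and share one voltage V; the full source current 2 A splits among them.
1/R_par = 1/7.5 + 1/2.4 + 1/36 = 0.5778 S  =>  R_par = 1.731 Ω
V = I × R_par = 2 × 1.731 = 3.462 V
I_R2 = V/R2 = 3.462/2.4 = 1.442 A

Final answer: 1.442 A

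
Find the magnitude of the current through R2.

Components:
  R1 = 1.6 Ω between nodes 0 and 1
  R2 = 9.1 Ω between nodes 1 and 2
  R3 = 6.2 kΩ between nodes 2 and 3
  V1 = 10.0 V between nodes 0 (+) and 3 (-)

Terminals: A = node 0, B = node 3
Nodal analysis, taking node 3 as the 0 V reference.
Source V1 fixes V_0 = 10 V.
KCL at each unknown node (sum of currents leaving = 0; resistances in Ω):
  Node 1: (V_1 - 10)/1.6 + (V_1 - V_2)/9.1 = 0
  Node 2: (V_2 - V_1)/9.1 + (V_2 - 0)/6200 = 0
Collecting terms (coefficients in siemens):
  0.7349·V_1 - 0.1099·V_2 = 6.25
  0.1101·V_2 - 0.1099·V_1 = 0
Determinant D = (0.7349)(0.1101) - (-0.1099)(-0.1099) = 0.0688
V_1 = [(6.25)(0.1101) - (-0.1099)(0)]/D = 9.997 V
V_2 = [(0.7349)(0) - (6.25)(-0.1099)]/D = 9.983 V
I_R2 = (V_1 - V_2)/R2 = (9.997 - 9.983)/9.1 = 0.00161 A
|I_R2| = 0.00161 A

Final answer: |I_R2| = 0.00161 A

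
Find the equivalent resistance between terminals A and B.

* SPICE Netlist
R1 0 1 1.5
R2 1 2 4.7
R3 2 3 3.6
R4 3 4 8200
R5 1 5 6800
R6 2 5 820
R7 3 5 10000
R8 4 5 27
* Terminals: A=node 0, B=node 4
The network is not a plain series/parallel combination. Inject a 1 A test current into terminal A (node 0) and return it from terminal B (node 4); then R_eq = V_A / (1 A).
Nodal analysis, taking node 4 as the 0 V reference.
Current source I_test pushes 1 A into node 0 and draws it out of node 4.
KCL at each unknown node (sum of currents leaving = 0; resistances in Ω):
  Node 0: (V_0 - V_1)/1.5 - 1 = 0
  Node 1: (V_1 - V_0)/1.5 + (V_1 - V_2)/4.7 + (V_1 - V_5)/6800 = 0
  Node 2: (V_2 - V_1)/4.7 + (V_2 - V_3)/3.6 + (V_2 - V_5)/820 = 0
  Node 3: (V_3 - V_2)/3.6 + (V_3 - 0)/8200 + (V_3 - V_5)/10000 = 0
  Node 5: (V_5 - V_1)/6800 + (V_5 - V_2)/820 + (V_5 - V_3)/10000 + (V_5 - 0)/27 = 0
Collecting terms (coefficients in siemens):
  0.6667·V_0 - 0.6667·V_1 = 1
  0.8796·V_1 - 0.6667·V_0 - 0.2128·V_2 - 0.0001471·V_5 = 0
  0.4918·V_2 - 0.2128·V_1 - 0.2778·V_3 - 0.00122·V_5 = 0
  0.278·V_3 - 0.2778·V_2 - 0.0001·V_5 = 0
  0.0385·V_5 - 0.0001471·V_1 - 0.00122·V_2 - 0.0001·V_3 = 0
Solving these 5 simultaneous equations (Gaussian elimination) gives:
  V_0 = 657.9 V, V_1 = 656.4 V, V_2 = 652.1 V, V_3 = 651.6 V
  V_5 = 24.85 V
R_eq = V_0 / 1 A = 657.9 Ω

Final answer: 657.9 Ω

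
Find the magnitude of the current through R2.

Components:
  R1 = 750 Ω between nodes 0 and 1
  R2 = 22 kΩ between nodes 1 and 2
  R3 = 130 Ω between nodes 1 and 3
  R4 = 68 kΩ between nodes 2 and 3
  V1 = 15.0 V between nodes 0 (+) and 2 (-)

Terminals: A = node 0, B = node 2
Nodal analysis, taking node 2 as the 0 V reference.
Source V1 fixes V_0 = 15 V.
KCL at each unknown node (sum of currents leaving = 0; resistances in Ω):
  Node 1: (V_1 - 15)/750 + (V_1 - 0)/22000 + (V_1 - V_3)/130 = 0
  Node 3: (V_3 - V_1)/130 + (V_3 - 0)/68000 = 0
Collecting terms (coefficients in siemens):
  0.009071·V_1 - 0.007692·V_3 = 0.02
  0.007707·V_3 - 0.007692·V_1 = 0
Determinant D = (0.009071)(0.007707) - (-0.007692)(-0.007692) = 0.00001074
V_1 = [(0.02)(0.007707) - (-0.007692)(0)]/D = 14.35 V
V_3 = [(0.009071)(0) - (0.02)(-0.007692)]/D = 14.33 V
I_R2 = (V_1 - V_2)/R2 = (14.35 - 0)/22000 = 0.0006524 A
|I_R2| = 0.0006524 A

Final answer: |I_R2| = 0.0006524 A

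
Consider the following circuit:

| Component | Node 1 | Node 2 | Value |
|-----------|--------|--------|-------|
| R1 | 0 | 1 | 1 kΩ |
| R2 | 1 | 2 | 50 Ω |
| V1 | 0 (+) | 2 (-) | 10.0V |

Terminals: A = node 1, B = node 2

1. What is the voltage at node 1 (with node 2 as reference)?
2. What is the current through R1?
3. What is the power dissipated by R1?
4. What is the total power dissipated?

Nodal analysis, taking node 2 as the 0 V reference.
Source V1 fixes V_0 = 10 V.
KCL at each unknown node (sum of currents leaving = 0; resistances in Ω):
  Node 1: (V_1 - 10)/1000 + (V_1 - 0)/50 = 0
Collecting terms: 0.021 × V_1 = 0.01  =>  V_1 = 0.4762 V
Part 1:
  Read off the nodal solution: V_1 = 0.4762 V
Part 2:
  I_R1 = (V_0 - V_1)/R1 = (10 - 0.4762)/1000 = 0.009524 A
  Magnitude: I_R1 = 0.009524 A
Part 3:
  I_R1 = (V_0 - V_1)/R1 = (10 - 0.4762)/1000 = 0.009524 A
  P_R1 = I_R1² × R1 = (0.009524)² × 1000 = 0.0907 W
Part 4:
  Power in each resistor, P = (ΔV)²/R:
    P_R1 = (10 - 0.4762)²/1000 = 0.0907 W
    P_R2 = (0.4762 - 0)²/50 = 0.004535 W
  P_total = P_R1 + P_R2 = 0.09524 W

Final answers:
1. V_1 = 0.4762 V
2. I_R1 = 0.009524 A
3. P_R1 = 0.0907 W
4. P_total = 0.09524 W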